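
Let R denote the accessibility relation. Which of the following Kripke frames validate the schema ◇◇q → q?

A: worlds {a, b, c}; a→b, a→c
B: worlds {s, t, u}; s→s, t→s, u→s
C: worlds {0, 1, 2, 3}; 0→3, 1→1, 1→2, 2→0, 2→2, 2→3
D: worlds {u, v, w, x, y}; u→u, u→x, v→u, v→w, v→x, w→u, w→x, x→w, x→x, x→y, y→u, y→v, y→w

A

The schema corresponds to a generalized confluence (Geach) condition: ∀x ∀y (xR²y → ∃w (y = w ∧ x = w)).
A: holds.
B: fails — tR²s but s ≠ t.
C: fails — 1R²0 but 0 ≠ 1.
D: fails — uR²w but w ≠ u.
Valid on: A.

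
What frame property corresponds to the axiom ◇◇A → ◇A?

transitivity

Replacing A by ¬A and contraposing gives the equivalent schema □A → □□A.
Suppose □A→□□A is valid. Take Rxy, Ryz and set V(A)={w : Rxw}. Then □A at x, so □□A at x, so □A at y, so A at z, i.e. Rxz.
The converse is a direct semantic check.
Frame condition: ∀x ∀y ∀z (Rxy ∧ Ryz → Rxz).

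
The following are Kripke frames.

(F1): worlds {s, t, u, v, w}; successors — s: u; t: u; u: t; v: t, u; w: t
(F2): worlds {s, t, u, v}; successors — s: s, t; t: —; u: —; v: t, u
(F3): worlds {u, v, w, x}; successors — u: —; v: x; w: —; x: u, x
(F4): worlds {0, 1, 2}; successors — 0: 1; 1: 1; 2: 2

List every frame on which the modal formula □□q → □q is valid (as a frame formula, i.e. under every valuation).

(F3), (F4)

The schema corresponds to density: ∀x ∀y (Rxy → ∃z (Rxz ∧ Rzy)).
(F1): fails — Rwt but no z with Rwz and Rzt.
(F2): fails — Rvt but no z with Rvz and Rzt.
(F3): satisfies the condition.
(F4): satisfies the condition.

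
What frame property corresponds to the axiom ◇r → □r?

This schema is the CD axiom.
It corresponds to partial functionality: ∀x ∀y ∀z (Rxy ∧ Rxz → y = z).

Partial functionality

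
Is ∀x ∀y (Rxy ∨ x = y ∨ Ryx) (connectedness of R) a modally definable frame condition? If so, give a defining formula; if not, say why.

Modal frame validity is preserved under disjoint unions.
Take 3 disjoint single-world reflexive frames: each is trivially connected, but their disjoint union has 3 worlds with no edge between distinct components, so it is not connected.
Hence connectedness of R is not modally definable.

No — not modally definable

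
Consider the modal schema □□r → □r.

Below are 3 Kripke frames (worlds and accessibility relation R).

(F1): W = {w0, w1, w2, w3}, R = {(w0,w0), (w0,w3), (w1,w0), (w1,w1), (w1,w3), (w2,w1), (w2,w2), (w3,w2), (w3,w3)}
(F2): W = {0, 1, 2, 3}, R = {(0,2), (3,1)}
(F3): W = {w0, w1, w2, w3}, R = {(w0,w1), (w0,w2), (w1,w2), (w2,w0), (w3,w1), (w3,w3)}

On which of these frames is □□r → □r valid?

(F1)

Frame correspondent (Sahlqvist): ∀x ∀y (Rxy → ∃z (Rxz ∧ Rzy)) — i.e. density.
(F1): condition met.
(F2): fails — R31 but no z with R3z and Rz1.
(F3): fails — Rw1w2 but no z with Rw1z and Rzw2.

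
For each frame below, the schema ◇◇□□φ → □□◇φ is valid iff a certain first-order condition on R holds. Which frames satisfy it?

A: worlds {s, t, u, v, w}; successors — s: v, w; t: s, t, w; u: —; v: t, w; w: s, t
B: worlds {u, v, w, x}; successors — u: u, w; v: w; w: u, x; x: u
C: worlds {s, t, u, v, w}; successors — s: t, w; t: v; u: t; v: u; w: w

This is the axiom for a generalized confluence (Geach) condition; its first-order frame correspondent is ∀x ∀y ∀z ((xR²y ∧ xR²z) → ∃w (yR²w ∧ zRw)).
A: satisfies the condition.
B: satisfies the condition.
C: fails — sR²v, sR²v but no w* with vR²w* and vRw*.
Valid on: A, B.

A, B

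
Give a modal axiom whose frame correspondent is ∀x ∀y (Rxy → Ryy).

The condition is shift-reflexivity. The T□ schema □(□r → r) defines it.
Suppose □(□r→r) is valid. Take Rxy and set V(r)={w : Ryw}. Then at y, □r holds; since □(□r→r) at x, □r→r at y, so r at y, i.e. Ryy.

□(□r → r)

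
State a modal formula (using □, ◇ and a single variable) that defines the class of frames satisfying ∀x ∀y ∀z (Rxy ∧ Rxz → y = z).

This is partial functionality; the standard corresponding axiom is CD: ◇ψ → □ψ.
Suppose ◇ψ→□ψ is valid. Take Rxy, Rxz and set V(ψ)={y}. Then ◇ψ at x, so □ψ at x, so ψ at z, i.e. z=y.

◇ψ → □ψ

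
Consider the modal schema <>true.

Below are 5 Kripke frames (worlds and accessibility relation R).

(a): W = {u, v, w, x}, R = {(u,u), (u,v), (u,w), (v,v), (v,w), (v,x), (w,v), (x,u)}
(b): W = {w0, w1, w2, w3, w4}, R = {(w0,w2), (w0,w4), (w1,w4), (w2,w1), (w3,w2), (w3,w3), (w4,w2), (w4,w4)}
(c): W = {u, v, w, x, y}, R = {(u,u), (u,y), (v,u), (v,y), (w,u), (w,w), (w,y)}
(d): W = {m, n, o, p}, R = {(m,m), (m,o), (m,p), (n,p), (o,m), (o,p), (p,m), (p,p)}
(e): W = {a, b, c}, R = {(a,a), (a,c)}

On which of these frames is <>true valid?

(a), (b), (d)

The schema corresponds to seriality: forall x exists y Rxy.
(a): condition met.
(b): condition met.
(c): fails — world x has no successor.
(d): condition met.
(e): fails — world b has no successor.
Valid on: (a), (b), (d).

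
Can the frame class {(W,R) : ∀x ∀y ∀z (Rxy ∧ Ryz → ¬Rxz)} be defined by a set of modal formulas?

Not modally definable

If a class were modally definable it would be closed under surjective bounded morphisms (Goldblatt–Thomason).
The 3-cycle (worlds a,b,c with a→b→c→a) is intransitive. Mapping every world to a single reflexive point • is a surjective bounded morphism; the reflexive point is not intransitive (R••∧R•• but R••).
Hence intransitivity is not modally definable.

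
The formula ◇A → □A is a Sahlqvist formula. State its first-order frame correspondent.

partial functionality: ∀x ∀y ∀z (Rxy ∧ Rxz → y = z)

This schema is the CD axiom.
It corresponds to partial functionality: ∀x ∀y ∀z (Rxy ∧ Rxz → y = z).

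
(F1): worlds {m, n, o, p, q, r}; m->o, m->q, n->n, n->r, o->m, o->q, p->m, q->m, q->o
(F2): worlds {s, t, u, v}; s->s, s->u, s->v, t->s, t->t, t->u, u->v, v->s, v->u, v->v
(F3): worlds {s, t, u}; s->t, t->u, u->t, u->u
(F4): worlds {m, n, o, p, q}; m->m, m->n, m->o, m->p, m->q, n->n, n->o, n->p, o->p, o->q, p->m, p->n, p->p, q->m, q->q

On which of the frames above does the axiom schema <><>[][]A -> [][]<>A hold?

Frame correspondent (Sahlqvist): forall x forall y forall z ((x R^2 y & x R^2 z) -> exists w (y R^2 w & zRw)) — i.e. a generalized confluence (Geach) condition.
(F1): fails — nR²n, nR²r but no w with nR²w and rRw.
(F2): holds.
(F3): holds.
(F4): holds.

(F2), (F3), (F4)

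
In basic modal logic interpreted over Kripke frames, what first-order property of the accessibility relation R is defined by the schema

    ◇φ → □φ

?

partial functionality: ∀x ∀y ∀z (Rxy ∧ Rxz → y = z)

Suppose ◇φ→□φ is valid. Take Rxy, Rxz and set V(φ)={y}. Then ◇φ at x, so □φ at x, so φ at z, i.e. z=y.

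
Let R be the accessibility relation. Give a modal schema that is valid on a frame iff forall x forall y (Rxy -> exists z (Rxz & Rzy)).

□□p → □p

This is density; the standard corresponding axiom is C4: □□p → □p.
Suppose □□p→□p is valid. Take Rxy and set V(p)={w : xR²w}. Then □□p at x, so □p at x, so p at y, i.e. ∃z(Rxz∧Rzy).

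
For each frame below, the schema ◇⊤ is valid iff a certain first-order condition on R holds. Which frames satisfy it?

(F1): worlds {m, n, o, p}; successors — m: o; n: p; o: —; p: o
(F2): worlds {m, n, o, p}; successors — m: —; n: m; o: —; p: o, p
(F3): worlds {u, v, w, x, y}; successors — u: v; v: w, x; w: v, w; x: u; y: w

(F3)

This is the axiom for seriality; its first-order frame correspondent is ∀x ∃y Rxy.
(F1): fails — world o has no successor.
(F2): fails — world m has no successor.
(F3): ✓.
Valid on: (F3).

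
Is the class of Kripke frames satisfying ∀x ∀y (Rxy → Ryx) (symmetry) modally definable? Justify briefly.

Yes — defined by r → □◇r

The condition is symmetry. A defining modal formula is r → □◇r.
Suppose r→□◇r is valid. Take Rxy and set V(r)={x}. Then r at x, so □◇r at x, so ◇r at y, so some z with Ryz has r; z=x, i.e. Ryx.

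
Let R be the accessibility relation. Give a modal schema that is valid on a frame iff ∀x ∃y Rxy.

□p → ◇p

The condition is seriality. The D schema □p → ◇p defines it.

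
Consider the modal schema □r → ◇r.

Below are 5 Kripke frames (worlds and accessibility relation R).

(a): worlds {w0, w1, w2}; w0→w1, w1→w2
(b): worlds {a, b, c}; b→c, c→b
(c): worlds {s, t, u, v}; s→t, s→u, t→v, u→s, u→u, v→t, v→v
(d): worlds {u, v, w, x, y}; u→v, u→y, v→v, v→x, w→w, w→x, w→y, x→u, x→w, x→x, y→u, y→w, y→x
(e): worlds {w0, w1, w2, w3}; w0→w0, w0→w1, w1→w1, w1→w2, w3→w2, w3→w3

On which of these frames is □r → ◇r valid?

Frame correspondent (Sahlqvist): ∀x ∃y Rxy — i.e. seriality.
(a): fails — world w2 has no successor.
(b): fails — world a has no successor.
(c): ✓.
(d): ✓.
(e): fails — world w2 has no successor.
Valid on: (c), (d).

(c), (d)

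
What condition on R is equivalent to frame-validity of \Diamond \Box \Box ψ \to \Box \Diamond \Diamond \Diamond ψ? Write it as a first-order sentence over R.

\forall x \forall y \forall z ((xRy \wedge xRz) \to \exists w (y R^2 w \wedge z R^3 w))

This is a Sahlqvist (Geach-type) schema ◇^1□^2ψ → □^1◇^3ψ.
Minimal-valuation argument: fix x; take any y with xR^1y and any z with xR^1z. Set V(ψ) to the set of worlds R-reachable from y in exactly 2 steps. Then □^2ψ holds at y, so the antecedent holds at x; validity forces ◇^3ψ at z, giving a w with zR^3w and yR^2w.
First-order correspondent: \forall x \forall y \forall z ((xRy \wedge xRz) \to \exists w (y R^2 w \wedge z R^3 w)).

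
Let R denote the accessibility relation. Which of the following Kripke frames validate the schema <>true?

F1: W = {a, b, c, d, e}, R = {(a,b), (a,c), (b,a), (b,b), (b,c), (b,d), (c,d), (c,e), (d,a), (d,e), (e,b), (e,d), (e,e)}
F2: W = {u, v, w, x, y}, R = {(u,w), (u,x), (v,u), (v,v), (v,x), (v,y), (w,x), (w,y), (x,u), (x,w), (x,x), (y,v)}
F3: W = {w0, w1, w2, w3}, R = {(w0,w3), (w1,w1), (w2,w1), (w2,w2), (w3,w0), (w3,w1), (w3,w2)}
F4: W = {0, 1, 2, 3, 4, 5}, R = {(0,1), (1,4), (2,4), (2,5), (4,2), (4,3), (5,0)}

F1, F2, F3

This is the axiom for seriality; its first-order frame correspondent is forall x exists y Rxy.
F1: satisfies the condition.
F2: satisfies the condition.
F3: satisfies the condition.
F4: fails — world 3 has no successor.
Valid on: F1, F2, F3.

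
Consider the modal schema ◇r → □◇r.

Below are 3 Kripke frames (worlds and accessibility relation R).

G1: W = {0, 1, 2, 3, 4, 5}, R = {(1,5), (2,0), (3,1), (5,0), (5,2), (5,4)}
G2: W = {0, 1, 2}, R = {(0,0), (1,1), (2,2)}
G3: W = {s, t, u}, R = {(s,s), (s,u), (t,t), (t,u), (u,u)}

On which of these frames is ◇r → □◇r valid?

G2

This is the axiom for the Euclidean property; its first-order frame correspondent is ∀x ∀y ∀z (Rxy ∧ Rxz → Ryz).
G1: fails — R15 and R15 but not R55.
G2: satisfies the condition.
G3: fails — Rsu and Rss but not Rus.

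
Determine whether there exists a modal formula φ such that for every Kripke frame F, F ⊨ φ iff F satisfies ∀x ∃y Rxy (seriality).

This is a Sahlqvist condition; the D axiom □p → ◇p defines it.
Suppose □p→◇p is valid. At any x set V(p)=W. Then □p at x, so ◇p at x, so x has a successor.

Definable; □p → ◇p defines it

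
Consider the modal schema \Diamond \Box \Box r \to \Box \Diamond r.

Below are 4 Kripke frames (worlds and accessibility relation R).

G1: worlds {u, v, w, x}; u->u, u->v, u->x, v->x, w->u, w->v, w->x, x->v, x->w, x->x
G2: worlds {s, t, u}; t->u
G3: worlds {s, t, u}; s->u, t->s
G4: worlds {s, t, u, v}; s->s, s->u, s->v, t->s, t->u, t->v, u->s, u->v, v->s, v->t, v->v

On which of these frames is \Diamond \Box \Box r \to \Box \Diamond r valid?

This is the axiom for a generalized confluence (Geach) condition; its first-order frame correspondent is \forall x \forall y \forall z ((xRy \wedge xRz) \to \exists w (y R^2 w \wedge zRw)).
G1: condition met.
G2: fails — tRu, tRu but no w with uR²w and uRw.
G3: fails — sRu, sRu but no w with uR²w and uRw.
G4: condition met.

G1, G4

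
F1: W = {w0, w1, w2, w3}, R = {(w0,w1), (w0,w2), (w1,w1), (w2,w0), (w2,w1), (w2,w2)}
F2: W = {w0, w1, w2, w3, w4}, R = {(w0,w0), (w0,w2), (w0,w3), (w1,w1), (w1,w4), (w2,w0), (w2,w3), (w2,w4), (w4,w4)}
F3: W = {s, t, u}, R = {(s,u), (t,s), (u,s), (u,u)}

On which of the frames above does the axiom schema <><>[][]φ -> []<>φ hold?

F1, F3

This is the axiom for a generalized confluence (Geach) condition; its first-order frame correspondent is forall x forall y forall z ((x R^2 y & xRz) -> exists w (y R^2 w & zRw)).
F1: holds.
F2: fails — w0R²w0, w0Rw3 but no w with w0R²w and w3Rw.
F3: holds.
Valid on: F1, F3.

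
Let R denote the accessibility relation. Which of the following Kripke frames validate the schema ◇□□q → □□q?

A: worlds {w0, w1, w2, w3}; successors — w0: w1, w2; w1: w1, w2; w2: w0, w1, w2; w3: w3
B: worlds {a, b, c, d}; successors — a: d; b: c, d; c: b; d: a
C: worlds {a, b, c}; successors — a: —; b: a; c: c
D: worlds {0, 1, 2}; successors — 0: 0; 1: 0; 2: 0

This is the axiom for a generalized confluence (Geach) condition; its first-order frame correspondent is ∀x ∀y ∀z ((xRy ∧ xR²z) → ∃w (yR²w ∧ z = w)).
A: ✓.
B: fails — aRd, aR²a but no w with dR²w and a=w.
C: ✓.
D: ✓.
Valid on: A, C, D.

A, C, D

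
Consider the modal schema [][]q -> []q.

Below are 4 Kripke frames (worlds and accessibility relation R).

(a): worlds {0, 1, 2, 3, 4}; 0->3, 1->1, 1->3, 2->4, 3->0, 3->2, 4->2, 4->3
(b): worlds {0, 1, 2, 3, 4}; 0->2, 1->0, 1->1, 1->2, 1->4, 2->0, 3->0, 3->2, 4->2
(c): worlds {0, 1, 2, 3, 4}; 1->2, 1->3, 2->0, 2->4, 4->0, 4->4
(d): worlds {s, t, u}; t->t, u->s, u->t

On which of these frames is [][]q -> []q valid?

none

The schema corresponds to density: forall x forall y (Rxy -> exists z (Rxz & Rzy)).
(a): fails — R32 but no z with R3z and Rz2.
(b): fails — R02 but no z with R0z and Rz2.
(c): fails — R12 but no z with R1z and Rz2.
(d): fails — Rus but no z with Ruz and Rzs.
Valid on no frame.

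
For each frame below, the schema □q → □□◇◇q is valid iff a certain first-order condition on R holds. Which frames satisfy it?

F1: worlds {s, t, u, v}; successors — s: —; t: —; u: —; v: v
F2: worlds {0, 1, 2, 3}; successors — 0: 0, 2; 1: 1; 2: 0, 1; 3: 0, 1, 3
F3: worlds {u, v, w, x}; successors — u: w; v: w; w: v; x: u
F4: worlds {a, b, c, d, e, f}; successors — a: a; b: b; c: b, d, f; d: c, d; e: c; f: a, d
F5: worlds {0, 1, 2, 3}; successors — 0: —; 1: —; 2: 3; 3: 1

This is the axiom for a generalized confluence (Geach) condition; its first-order frame correspondent is ∀x ∀z (xR²z → ∃w (xRw ∧ zR²w)).
F1: holds.
F2: fails — 0R²1 but no w with 0Rw and 1R²w.
F3: fails — uR²v but no t with uRt and vR²t.
F4: fails — cR²a but no w with cRw and aR²w.
F5: fails — 2R²1 but no w with 2Rw and 1R²w.
Valid on: F1.

F1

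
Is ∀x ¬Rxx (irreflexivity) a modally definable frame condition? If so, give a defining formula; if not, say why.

If a class were modally definable it would be closed under surjective bounded morphisms (Goldblatt–Thomason).
The 3-cycle (worlds s,t,u with s→t→u→s) is irreflexive, and the map sending every world to a single reflexive point • is a surjective bounded morphism (forth: every edge maps to (•,•); back: every world has a successor). So any modal formula valid on the 3-cycle is also valid on the reflexive point, which is not irreflexive.
Hence irreflexivity is not modally definable.

Not modally definable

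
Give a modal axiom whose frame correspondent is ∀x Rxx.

□q → q

A defining formula is □q → q (the T axiom).
Suppose □q→q is valid. At any x set V(q)={w : Rxw}. Then □q holds at x, so q holds at x, i.e. Rxx.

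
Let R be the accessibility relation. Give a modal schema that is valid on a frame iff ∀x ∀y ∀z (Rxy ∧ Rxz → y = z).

◇p → □p

A defining formula is ◇p → □p (the CD axiom).
Suppose ◇p→□p is valid. Take Rxy, Rxz and set V(p)={y}. Then ◇p at x, so □p at x, so p at z, i.e. z=y.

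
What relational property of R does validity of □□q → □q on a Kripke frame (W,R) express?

Suppose □□q→□q is valid. Take Rxy and set V(q)={w : xR²w}. Then □□q at x, so □q at x, so q at y, i.e. ∃z(Rxz∧Rzy).

Density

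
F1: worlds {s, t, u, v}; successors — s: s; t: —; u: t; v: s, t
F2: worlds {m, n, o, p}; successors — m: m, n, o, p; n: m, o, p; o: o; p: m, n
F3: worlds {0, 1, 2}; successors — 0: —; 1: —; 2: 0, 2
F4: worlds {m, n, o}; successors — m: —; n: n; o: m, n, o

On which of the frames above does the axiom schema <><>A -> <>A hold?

F1, F3, F4

Frame correspondent (Sahlqvist): forall x forall y forall z (Rxy & Ryz -> Rxz) — i.e. transitivity.
F1: satisfies the condition.
F2: fails — Rpm and Rmo but not Rpo.
F3: satisfies the condition.
F4: satisfies the condition.
Valid on: F1, F3, F4.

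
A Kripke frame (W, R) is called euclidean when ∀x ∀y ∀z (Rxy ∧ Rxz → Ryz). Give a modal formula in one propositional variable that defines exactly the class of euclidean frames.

The condition is the Euclidean property. The 5 schema ◇p → □◇p defines it.

◇p → □◇p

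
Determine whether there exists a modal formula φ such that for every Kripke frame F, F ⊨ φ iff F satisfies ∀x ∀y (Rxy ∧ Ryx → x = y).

Modal frame validity is preserved under surjective bounded morphisms.
The 4-cycle (worlds w0,w1,w2,w3 with w0→w1→w2→w3→w0) is antisymmetric. Sending even-indexed worlds to • and odd-indexed worlds to ∘ is a surjective bounded morphism onto the two-world frame with •↔∘, which is not antisymmetric.
So the class is not modally definable.

No — not modally definable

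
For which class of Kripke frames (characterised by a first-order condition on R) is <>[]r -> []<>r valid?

Convergence

This schema is the .2 axiom.
Its frame correspondent is convergence — forall x forall y forall z (Rxy & Rxz -> exists w (Ryw & Rzw)).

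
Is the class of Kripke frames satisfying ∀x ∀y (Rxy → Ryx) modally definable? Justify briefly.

The condition is symmetry. A defining modal formula is p → □◇p.

Yes, by p → □◇p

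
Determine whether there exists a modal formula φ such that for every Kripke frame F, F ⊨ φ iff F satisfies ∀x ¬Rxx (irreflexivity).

No — not modally definable

Any modally definable frame class is closed under surjective bounded morphisms.
The 4-cycle (worlds 0,1,2,3 with 0→1→2→3→0) is irreflexive, and the map sending every world to a single reflexive point • is a surjective bounded morphism (forth: every edge maps to (•,•); back: every world has a successor). So any modal formula valid on the 4-cycle is also valid on the reflexive point, which is not irreflexive.
Hence irreflexivity is not modally definable.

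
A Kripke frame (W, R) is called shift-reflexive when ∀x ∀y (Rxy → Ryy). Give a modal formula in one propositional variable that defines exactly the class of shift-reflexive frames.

□(□ψ → ψ)

The condition is shift-reflexivity. The T□ schema □(□ψ → ψ) defines it.
Suppose □(□ψ→ψ) is valid. Take Rxy and set V(ψ)={w : Ryw}. Then at y, □ψ holds; since □(□ψ→ψ) at x, □ψ→ψ at y, so ψ at y, i.e. Ryy.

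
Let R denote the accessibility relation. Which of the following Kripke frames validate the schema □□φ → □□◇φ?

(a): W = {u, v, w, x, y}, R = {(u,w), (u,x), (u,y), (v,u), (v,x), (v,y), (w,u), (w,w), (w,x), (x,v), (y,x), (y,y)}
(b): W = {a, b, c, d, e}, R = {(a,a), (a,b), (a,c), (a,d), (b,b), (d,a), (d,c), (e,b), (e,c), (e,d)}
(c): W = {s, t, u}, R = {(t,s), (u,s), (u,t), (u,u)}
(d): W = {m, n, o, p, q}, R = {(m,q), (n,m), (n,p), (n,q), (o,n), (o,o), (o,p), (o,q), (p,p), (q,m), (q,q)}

The schema corresponds to a generalized confluence (Geach) condition: ∀x ∀z (xR²z → ∃w (xR²w ∧ zRw)).
(a): fails — xR²x but no t with xR²t and xRt.
(b): fails — aR²c but no w with aR²w and cRw.
(c): fails — uR²s but no w with uR²w and sRw.
(d): ✓.

(d)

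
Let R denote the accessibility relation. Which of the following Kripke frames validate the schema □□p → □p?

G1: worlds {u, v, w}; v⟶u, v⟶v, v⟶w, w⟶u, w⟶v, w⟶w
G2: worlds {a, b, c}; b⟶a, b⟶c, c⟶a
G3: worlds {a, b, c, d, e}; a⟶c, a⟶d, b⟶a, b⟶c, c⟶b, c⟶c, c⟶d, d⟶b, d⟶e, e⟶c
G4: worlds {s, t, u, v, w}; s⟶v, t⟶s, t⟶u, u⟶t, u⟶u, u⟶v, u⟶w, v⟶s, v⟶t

This is the axiom for density; its first-order frame correspondent is ∀x ∀y (Rxy → ∃z (Rxz ∧ Rzy)).
G1: satisfies the condition.
G2: fails — Rca but no z with Rcz and Rza.
G3: fails — Rde but no z with Rdz and Rze.
G4: fails — Rvt but no z with Rvz and Rzt.
Valid on: G1.

G1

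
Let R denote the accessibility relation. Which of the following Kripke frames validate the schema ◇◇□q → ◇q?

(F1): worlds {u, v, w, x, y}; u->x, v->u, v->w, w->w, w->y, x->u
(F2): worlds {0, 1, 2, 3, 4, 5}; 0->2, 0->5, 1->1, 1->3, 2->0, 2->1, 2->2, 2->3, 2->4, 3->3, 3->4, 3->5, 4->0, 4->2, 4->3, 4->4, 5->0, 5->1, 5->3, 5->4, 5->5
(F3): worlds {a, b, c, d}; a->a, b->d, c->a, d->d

(F3)

Frame correspondent (Sahlqvist): ∀x ∀y (xR²y → ∃w (yRw ∧ xRw)) — i.e. a generalized confluence (Geach) condition.
(F1): fails — vR²y but no t with yRt and vRt.
(F2): fails — 0R²1 but no w with 1Rw and 0Rw.
(F3): condition met.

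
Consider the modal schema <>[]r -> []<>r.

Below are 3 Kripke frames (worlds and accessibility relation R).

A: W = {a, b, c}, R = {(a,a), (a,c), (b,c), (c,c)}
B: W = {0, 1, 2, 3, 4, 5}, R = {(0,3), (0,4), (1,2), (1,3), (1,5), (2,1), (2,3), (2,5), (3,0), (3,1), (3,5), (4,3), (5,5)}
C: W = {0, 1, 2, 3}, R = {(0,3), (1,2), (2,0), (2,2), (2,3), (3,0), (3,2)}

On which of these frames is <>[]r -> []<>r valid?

A

This is the axiom for convergence; its first-order frame correspondent is forall x forall y forall z (Rxy & Rxz -> exists w (Ryw & Rzw)).
A: holds.
B: fails — R04 and R03 but 4 and 3 have no common successor.
C: fails — R23 and R20 but 3 and 0 have no common successor.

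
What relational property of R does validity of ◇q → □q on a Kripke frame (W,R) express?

partial functionality

This schema is the CD axiom.
It corresponds to partial functionality: ∀x ∀y ∀z (Rxy ∧ Rxz → y = z).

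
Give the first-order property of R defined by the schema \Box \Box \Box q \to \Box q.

\forall x \forall z (xRz \to \exists w (x R^3 w \wedge z = w))

This is a Sahlqvist (Geach-type) schema ◇^0□^3q → □^1◇^0q.
Minimal-valuation argument: fix x; take any y with xR^0y and any z with xR^1z. Set V(q) to the set of worlds R-reachable from y in exactly 3 steps. Then □^3q holds at y, so the antecedent holds at x; validity forces ◇^0q at z, giving a w with zR^0w and yR^3w.
First-order correspondent: \forall x \forall z (xRz \to \exists w (x R^3 w \wedge z = w)).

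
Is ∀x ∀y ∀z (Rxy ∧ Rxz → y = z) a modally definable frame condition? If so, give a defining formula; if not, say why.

Yes — defined by ◇q → □q

This is a Sahlqvist condition; the CD axiom ◇q → □q defines it.
Suppose ◇q→□q is valid. Take Rxy, Rxz and set V(q)={y}. Then ◇q at x, so □q at x, so q at z, i.e. z=y.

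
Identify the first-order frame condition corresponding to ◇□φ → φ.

This is a form of the B axiom.
It corresponds to symmetry: ∀x ∀y (Rxy → Ryx).

Symmetry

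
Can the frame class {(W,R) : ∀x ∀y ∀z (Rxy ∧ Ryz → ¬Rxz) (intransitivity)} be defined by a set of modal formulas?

If a class were modally definable it would be closed under surjective bounded morphisms (Goldblatt–Thomason).
The 5-cycle (worlds w0,w1,w2,w3,w4 with w0→w1→w2→w3→w4→w0) is intransitive. Mapping every world to a single reflexive point • is a surjective bounded morphism; the reflexive point is not intransitive (R••∧R•• but R••).
So no modal formula (or set of formulas) defines exactly the intransitive frames.

Not modally definable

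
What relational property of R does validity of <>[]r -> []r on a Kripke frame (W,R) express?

the Euclidean property

Replacing r by ¬r and contraposing gives the equivalent schema ◇r → □◇r.
Suppose ◇r→□◇r is valid. Take Rxy, Rxz and set V(r)={y}. Then ◇r at x, so □◇r at x, so ◇r at z, so some w with Rzw has r; w=y, i.e. Rzy. By symmetry of the argument, Ryz.
Conversely, any frame satisfying forall x forall y forall z (Rxy & Rxz -> Ryz) validates the schema.
Frame condition: forall x forall y forall z (Rxy & Rxz -> Ryz).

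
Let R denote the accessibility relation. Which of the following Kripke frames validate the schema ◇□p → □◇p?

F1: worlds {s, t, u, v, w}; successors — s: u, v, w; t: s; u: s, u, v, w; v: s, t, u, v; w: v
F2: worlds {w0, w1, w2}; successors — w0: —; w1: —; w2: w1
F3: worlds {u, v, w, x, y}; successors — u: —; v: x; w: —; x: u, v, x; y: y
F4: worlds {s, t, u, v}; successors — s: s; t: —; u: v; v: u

F4

Frame correspondent (Sahlqvist): ∀x ∀y ∀z (Rxy ∧ Rxz → ∃w (Ryw ∧ Rzw)) — i.e. convergence.
F1: fails — Rvt and Rvs but t and s have no common successor.
F2: fails — Rw2w1 and Rw2w1 but w1 and w1 have no common successor.
F3: fails — Rxu and Rxu but u and u have no common successor.
F4: satisfies the condition.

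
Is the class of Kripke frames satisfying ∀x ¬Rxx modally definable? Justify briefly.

Not definable by any modal formula

If a class were modally definable it would be closed under surjective bounded morphisms (Goldblatt–Thomason).
The 2-cycle (worlds a,b with a→b→a) is irreflexive, and the map sending every world to a single reflexive point • is a surjective bounded morphism (forth: every edge maps to (•,•); back: every world has a successor). So any modal formula valid on the 2-cycle is also valid on the reflexive point, which is not irreflexive.
So the class is not modally definable.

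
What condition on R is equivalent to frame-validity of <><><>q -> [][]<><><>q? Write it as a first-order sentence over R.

This is a Sahlqvist (Geach-type) schema ◇^3□^0q → □^2◇^3q.
First-order correspondent: forall x forall y forall z ((x R^3 y & x R^2 z) -> exists w (y = w & z R^3 w)).

forall x forall y forall z ((x R^3 y & x R^2 z) -> exists w (y = w & z R^3 w))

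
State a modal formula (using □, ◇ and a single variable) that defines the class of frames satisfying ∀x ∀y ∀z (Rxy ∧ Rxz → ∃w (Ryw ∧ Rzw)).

A defining formula is ◇□r → □◇r (the .2 axiom).
Suppose ◇□r→□◇r is valid. Take Rxy, Rxz and set V(r)={w : Ryw}. Then □r at y so ◇□r at x, so □◇r at x, so ◇r at z, giving w with Rzw and Ryw.

◇□r → □◇r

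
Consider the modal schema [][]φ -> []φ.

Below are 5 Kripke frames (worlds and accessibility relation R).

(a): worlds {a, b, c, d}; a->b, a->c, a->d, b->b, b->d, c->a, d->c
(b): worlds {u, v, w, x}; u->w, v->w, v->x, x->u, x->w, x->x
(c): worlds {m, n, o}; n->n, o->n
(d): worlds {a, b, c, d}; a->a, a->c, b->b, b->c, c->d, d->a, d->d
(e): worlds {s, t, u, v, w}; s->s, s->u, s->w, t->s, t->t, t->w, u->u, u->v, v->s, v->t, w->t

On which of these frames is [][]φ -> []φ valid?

Frame correspondent (Sahlqvist): forall x forall y (Rxy -> exists z (Rxz & Rzy)) — i.e. density.
(a): fails — Rdc but no z with Rdz and Rzc.
(b): fails — Ruw but no z with Ruz and Rzw.
(c): condition met.
(d): condition met.
(e): condition met.

(c), (d), (e)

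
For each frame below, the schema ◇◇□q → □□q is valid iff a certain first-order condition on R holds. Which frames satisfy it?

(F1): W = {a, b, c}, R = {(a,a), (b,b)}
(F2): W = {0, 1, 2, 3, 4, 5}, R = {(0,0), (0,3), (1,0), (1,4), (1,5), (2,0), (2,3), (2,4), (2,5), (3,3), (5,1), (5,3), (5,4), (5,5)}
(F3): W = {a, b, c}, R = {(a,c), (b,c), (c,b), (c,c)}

Frame correspondent (Sahlqvist): ∀x ∀y ∀z ((xR²y ∧ xR²z) → ∃w (yRw ∧ z = w)) — i.e. a generalized confluence (Geach) condition.
(F1): satisfies the condition.
(F2): fails — 0R²3, 0R²0 but no w with 3Rw and 0=w.
(F3): fails — aR²b, aR²b but no w with bRw and b=w.

(F1)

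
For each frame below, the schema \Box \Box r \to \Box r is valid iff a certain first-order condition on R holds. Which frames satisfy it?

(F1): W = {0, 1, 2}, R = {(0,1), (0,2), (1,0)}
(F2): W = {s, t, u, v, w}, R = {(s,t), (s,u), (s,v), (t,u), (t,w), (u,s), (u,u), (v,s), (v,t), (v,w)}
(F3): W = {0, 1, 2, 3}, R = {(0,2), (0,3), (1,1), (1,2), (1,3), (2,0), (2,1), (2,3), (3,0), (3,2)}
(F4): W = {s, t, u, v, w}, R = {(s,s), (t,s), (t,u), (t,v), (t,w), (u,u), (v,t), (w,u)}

The schema corresponds to density: \forall x \forall y (Rxy \to \exists z (Rxz \wedge Rzy)).
(F1): fails — R01 but no z with R0z and Rz1.
(F2): fails — Rvs but no z with Rvz and Rzs.
(F3): condition met.
(F4): fails — Rtv but no z with Rtz and Rzv.
Valid on: (F3).

(F3)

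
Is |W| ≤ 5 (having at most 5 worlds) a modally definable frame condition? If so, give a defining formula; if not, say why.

Modal frame validity is preserved under disjoint unions.
Any modal formula valid on each of 6 disjoint one-world frames is valid on their disjoint union (validity is preserved under disjoint unions). Each one-world frame has |W|=1≤5, but the union has |W|=6.
So no modal formula (or set of formulas) defines exactly the |W|≤5 frames.

No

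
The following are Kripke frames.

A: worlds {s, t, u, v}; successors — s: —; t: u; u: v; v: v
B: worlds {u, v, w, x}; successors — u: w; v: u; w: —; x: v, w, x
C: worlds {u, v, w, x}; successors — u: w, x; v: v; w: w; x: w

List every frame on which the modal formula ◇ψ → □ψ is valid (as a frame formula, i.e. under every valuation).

A

The schema corresponds to partial functionality: ∀x ∀y ∀z (Rxy ∧ Rxz → y = z).
A: holds.
B: fails — x sees both v and w.
C: fails — u sees both w and x.
Valid on: A.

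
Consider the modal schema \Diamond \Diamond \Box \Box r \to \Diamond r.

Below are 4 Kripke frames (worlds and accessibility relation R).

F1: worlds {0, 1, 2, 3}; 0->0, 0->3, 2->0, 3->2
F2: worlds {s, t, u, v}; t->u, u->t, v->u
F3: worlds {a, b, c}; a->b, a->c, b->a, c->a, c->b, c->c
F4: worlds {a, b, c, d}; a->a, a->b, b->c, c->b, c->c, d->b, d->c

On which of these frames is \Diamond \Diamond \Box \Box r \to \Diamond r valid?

This is the axiom for a generalized confluence (Geach) condition; its first-order frame correspondent is \forall x \forall y (x R^2 y \to \exists w (y R^2 w \wedge xRw)).
F1: holds.
F2: fails — tR²t but no w with tR²w and tRw.
F3: fails — bR²b but no w with bR²w and bRw.
F4: holds.

F1, F4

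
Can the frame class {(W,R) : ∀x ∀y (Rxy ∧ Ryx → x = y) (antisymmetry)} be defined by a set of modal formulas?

If a class were modally definable it would be closed under surjective bounded morphisms (Goldblatt–Thomason).
The 6-cycle (worlds a,b,c,d,e,f with a→b→c→d→e→f→a) is antisymmetric. Sending even-indexed worlds to • and odd-indexed worlds to ∘ is a surjective bounded morphism onto the two-world frame with •↔∘, which is not antisymmetric.
So the class is not modally definable.

No — not modally definable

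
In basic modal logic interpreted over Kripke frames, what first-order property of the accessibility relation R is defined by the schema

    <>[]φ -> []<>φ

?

convergence

Suppose ◇□φ→□◇φ is valid. Take Rxy, Rxz and set V(φ)={w : Ryw}. Then □φ at y so ◇□φ at x, so □◇φ at x, so ◇φ at z, giving w with Rzw and Ryw.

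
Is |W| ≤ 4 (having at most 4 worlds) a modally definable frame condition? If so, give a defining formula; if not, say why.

No

Modal frame validity is preserved under disjoint unions.
Any modal formula valid on each of 5 disjoint one-world frames is valid on their disjoint union (validity is preserved under disjoint unions). Each one-world frame has |W|=1≤4, but the union has |W|=5.
So the class is not modally definable.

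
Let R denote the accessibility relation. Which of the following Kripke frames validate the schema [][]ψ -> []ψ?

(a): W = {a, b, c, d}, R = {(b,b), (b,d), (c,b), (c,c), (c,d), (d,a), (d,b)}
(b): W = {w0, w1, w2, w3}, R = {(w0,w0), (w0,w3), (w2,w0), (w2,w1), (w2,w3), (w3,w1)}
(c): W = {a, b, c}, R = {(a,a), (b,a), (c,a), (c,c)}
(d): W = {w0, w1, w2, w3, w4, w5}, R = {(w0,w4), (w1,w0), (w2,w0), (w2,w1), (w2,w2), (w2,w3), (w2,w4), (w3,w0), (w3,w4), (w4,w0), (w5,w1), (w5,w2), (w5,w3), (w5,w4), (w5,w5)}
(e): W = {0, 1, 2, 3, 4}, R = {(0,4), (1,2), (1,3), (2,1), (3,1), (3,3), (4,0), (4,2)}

The schema corresponds to density: forall x forall y (Rxy -> exists z (Rxz & Rzy)).
(a): fails — Rda but no z with Rdz and Rza.
(b): fails — Rw3w1 but no z with Rw3z and Rzw1.
(c): ✓.
(d): fails — Rw1w0 but no z with Rw1z and Rzw0.
(e): fails — R12 but no z with R1z and Rz2.
Valid on: (c).

(c)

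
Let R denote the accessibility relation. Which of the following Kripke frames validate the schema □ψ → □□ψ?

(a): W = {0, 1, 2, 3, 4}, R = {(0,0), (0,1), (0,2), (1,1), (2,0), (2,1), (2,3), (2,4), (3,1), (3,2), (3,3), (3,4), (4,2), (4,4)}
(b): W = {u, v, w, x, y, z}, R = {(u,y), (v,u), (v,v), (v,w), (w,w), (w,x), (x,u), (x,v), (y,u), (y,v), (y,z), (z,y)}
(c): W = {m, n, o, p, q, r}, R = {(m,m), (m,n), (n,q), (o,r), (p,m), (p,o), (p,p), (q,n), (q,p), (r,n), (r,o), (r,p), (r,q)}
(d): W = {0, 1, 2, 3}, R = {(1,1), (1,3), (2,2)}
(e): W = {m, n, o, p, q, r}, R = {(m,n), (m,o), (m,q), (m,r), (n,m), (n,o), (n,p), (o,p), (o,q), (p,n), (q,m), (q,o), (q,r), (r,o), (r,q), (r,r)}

The schema corresponds to transitivity: ∀x ∀y ∀z (Rxy ∧ Ryz → Rxz).
(a): fails — R32 and R20 but not R30.
(b): fails — Rwx and Rxu but not Rwu.
(c): fails — Rpm and Rmn but not Rpn.
(d): condition met.
(e): fails — Rop and Rpn but not Ron.
Valid on: (d).

(d)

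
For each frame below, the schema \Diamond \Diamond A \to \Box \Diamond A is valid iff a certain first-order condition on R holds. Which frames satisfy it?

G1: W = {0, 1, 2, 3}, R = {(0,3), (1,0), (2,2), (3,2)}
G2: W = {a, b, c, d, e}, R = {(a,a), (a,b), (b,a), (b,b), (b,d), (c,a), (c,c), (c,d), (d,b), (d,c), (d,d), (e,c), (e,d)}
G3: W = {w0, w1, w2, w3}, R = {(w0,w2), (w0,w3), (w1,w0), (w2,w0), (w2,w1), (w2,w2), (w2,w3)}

G1

This is the axiom for a generalized confluence (Geach) condition; its first-order frame correspondent is \forall x \forall y \forall z ((x R^2 y \wedge xRz) \to \exists w (y = w \wedge zRw)).
G1: holds.
G2: fails — aR²d, aRa but no w with d=w and aRw.
G3: fails — w0R²w0, w0Rw3 but no w with w0=w and w3Rw.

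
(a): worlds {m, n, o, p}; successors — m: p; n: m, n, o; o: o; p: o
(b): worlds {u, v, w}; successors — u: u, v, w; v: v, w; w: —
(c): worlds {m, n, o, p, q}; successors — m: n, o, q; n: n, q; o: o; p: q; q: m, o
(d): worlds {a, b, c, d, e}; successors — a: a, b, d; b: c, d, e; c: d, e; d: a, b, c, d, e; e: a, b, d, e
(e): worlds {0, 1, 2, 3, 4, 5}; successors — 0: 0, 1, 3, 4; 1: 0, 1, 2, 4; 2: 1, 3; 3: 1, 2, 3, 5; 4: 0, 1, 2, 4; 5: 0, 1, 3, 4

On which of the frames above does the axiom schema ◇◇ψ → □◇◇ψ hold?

(d)

The schema corresponds to a generalized confluence (Geach) condition: ∀x ∀y ∀z ((xR²y ∧ xRz) → ∃w (y = w ∧ zR²w)).
(a): fails — nR²m, nRm but no w with m=w and mR²w.
(b): fails — uR²u, uRv but no t with u=t and vR²t.
(c): fails — mR²m, mRo but no w with m=w and oR²w.
(d): holds.
(e): fails — 0R²5, 0R1 but no w with 5=w and 1R²w.
Valid on: (d).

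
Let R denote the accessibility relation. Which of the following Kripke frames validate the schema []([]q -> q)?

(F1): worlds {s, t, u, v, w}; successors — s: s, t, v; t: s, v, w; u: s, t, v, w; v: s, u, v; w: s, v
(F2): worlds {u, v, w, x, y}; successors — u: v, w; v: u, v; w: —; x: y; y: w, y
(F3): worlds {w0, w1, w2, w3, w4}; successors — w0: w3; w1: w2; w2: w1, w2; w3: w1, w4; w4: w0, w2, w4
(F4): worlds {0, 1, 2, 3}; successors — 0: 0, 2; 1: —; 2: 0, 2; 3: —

This is the axiom for shift-reflexivity; its first-order frame correspondent is forall x forall y (Rxy -> Ryy).
(F1): fails — Ruw but not Rww.
(F2): fails — Ruw but not Rww.
(F3): fails — Rw3w1 but not Rw1w1.
(F4): satisfies the condition.

(F4)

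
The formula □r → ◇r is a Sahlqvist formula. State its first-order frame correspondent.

This schema is the D axiom.
Its frame correspondent is seriality — ∀x ∃y Rxy.

Seriality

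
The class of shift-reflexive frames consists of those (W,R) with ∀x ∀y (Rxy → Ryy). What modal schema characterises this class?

A defining formula is □(□r → r) (the T□ axiom).
Suppose □(□r→r) is valid. Take Rxy and set V(r)={w : Ryw}. Then at y, □r holds; since □(□r→r) at x, □r→r at y, so r at y, i.e. Ryy.

□(□r → r)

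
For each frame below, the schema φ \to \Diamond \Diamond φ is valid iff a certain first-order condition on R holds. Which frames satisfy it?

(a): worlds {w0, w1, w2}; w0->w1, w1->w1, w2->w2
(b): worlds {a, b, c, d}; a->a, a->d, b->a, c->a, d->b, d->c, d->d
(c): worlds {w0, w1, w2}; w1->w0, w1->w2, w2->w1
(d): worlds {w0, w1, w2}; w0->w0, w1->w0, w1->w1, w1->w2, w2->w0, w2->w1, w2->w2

This is the axiom for a generalized confluence (Geach) condition; its first-order frame correspondent is \forall x \exists w (x = w \wedge x R^2 w).
(a): fails — at w0 but no w with w0=w and w0R²w.
(b): fails — at b but no w with b=w and bR²w.
(c): fails — at w0 but no w with w0=w and w0R²w.
(d): ✓.

(d)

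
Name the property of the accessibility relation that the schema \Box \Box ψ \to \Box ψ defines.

Suppose □□ψ→□ψ is valid. Take Rxy and set V(ψ)={w : xR²w}. Then □□ψ at x, so □ψ at x, so ψ at y, i.e. ∃z(Rxz∧Rzy).

density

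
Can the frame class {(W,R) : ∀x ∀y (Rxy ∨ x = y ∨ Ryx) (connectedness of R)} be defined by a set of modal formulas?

Not definable by any modal formula

Any modally definable frame class is closed under disjoint unions.
Take 2 disjoint single-world reflexive frames: each is trivially connected, but their disjoint union has 2 worlds with no edge between distinct components, so it is not connected.
So the class is not modally definable.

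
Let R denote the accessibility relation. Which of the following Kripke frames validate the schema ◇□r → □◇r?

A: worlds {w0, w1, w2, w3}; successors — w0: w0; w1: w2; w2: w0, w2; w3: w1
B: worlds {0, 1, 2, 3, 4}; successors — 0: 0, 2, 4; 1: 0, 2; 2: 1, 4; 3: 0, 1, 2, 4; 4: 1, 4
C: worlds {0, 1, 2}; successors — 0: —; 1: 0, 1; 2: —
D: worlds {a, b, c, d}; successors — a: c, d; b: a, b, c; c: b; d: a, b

The schema corresponds to convergence: ∀x ∀y ∀z (Rxy ∧ Rxz → ∃w (Ryw ∧ Rzw)).
A: satisfies the condition.
B: fails — R21 and R24 but 1 and 4 have no common successor.
C: fails — R10 and R10 but 0 and 0 have no common successor.
D: fails — Rbc and Rba but c and a have no common successor.

A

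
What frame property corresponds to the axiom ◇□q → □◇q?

Suppose ◇□q→□◇q is valid. Take Rxy, Rxz and set V(q)={w : Ryw}. Then □q at y so ◇□q at x, so □◇q at x, so ◇q at z, giving w with Rzw and Ryw.

convergence: ∀x ∀y ∀z (Rxy ∧ Rxz → ∃w (Ryw ∧ Rzw))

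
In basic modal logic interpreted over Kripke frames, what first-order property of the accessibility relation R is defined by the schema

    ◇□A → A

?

Replacing A by ¬A and contraposing gives the equivalent schema A → □◇A.
Suppose A→□◇A is valid. Take Rxy and set V(A)={x}. Then A at x, so □◇A at x, so ◇A at y, so some z with Ryz has A; z=x, i.e. Ryx.
The converse is a direct semantic check.
Frame condition: ∀x ∀y (Rxy → Ryx).

symmetry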